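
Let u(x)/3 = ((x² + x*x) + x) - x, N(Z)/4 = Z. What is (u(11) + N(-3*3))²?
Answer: 476100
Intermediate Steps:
N(Z) = 4*Z
u(x) = 6*x² (u(x) = 3*(((x² + x*x) + x) - x) = 3*(((x² + x²) + x) - x) = 3*((2*x² + x) - x) = 3*((x + 2*x²) - x) = 3*(2*x²) = 6*x²)
(u(11) + N(-3*3))² = (6*11² + 4*(-3*3))² = (6*121 + 4*(-9))² = (726 - 36)² = 690² = 476100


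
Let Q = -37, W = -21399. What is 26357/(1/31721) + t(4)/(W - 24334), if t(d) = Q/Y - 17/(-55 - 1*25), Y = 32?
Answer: 6117761194560311/7317280 ≈ 8.3607e+8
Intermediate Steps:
t(d) = -151/160 (t(d) = -37/32 - 17/(-55 - 1*25) = -37*1/32 - 17/(-55 - 25) = -37/32 - 17/(-80) = -37/32 - 17*(-1/80) = -37/32 + 17/80 = -151/160)
26357/(1/31721) + t(4)/(W - 24334) = 26357/(1/31721) - 151/(160*(-21399 - 24334)) = 26357/(1/31721) - 151/160/(-45733) = 26357*31721 - 151/160*(-1/45733) = 836070397 + 151/7317280 = 6117761194560311/7317280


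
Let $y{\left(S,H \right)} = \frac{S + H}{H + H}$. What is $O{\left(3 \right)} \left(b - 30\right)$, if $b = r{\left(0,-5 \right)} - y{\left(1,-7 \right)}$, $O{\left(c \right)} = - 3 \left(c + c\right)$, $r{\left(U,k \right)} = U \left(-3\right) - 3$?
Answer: $\frac{4212}{7} \approx 601.71$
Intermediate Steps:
$r{\left(U,k \right)} = -3 - 3 U$ ($r{\left(U,k \right)} = - 3 U - 3 = -3 - 3 U$)
$y{\left(S,H \right)} = \frac{H + S}{2 H}$
$O{\left(c \right)} = - 6 c$ ($O{\left(c \right)} = - 3 \cdot 2 c = - 6 c$)
$b = - \frac{24}{7}$ ($b = \left(-3 - 0\right) - \frac{-7 + 1}{2 \left(-7\right)} = \left(-3 + 0\right) - \frac{1}{2} \left(- \frac{1}{7}\right) \left(-6\right) = -3 - \frac{3}{7} = - \frac{24}{7} \approx -3.4286$)
$O{\left(3 \right)} \left(b - 30\right) = \left(-6\right) 3 \left(- \frac{24}{7} - 30\right) = \left(-18\right) \left(- \frac{234}{7}\right) = \frac{4212}{7}$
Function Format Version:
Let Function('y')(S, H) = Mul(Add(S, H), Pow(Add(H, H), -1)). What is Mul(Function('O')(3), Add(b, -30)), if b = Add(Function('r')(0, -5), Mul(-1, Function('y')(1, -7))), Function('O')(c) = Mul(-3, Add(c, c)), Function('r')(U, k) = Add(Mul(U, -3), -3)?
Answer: Rational(4212, 7) ≈ 601.71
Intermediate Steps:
Function('r')(U, k) = Add(-3, Mul(-3, U)) (Function('r')(U, k) = Add(Mul(-3, U), -3) = Add(-3, Mul(-3, U)))
Function('y')(S, H) = Mul(Rational(1, 2), Pow(H, -1), Add(H, S)) (Function('y')(S, H) = Mul(Add(H, S), Pow(Mul(2, H), -1)) = Mul(Add(H, S), Mul(Rational(1, 2), Pow(H, -1))) = Mul(Rational(1, 2), Pow(H, -1), Add(H, S)))
Function('O')(c) = Mul(-6, c) (Function('O')(c) = Mul(-3, Mul(2, c)) = Mul(-6, c))
b = Rational(-24, 7) (b = Add(Add(-3, Mul(-3, 0)), Mul(-1, Mul(Rational(1, 2), Pow(-7, -1), Add(-7, 1)))) = Add(Add(-3, 0), Mul(-1, Mul(Rational(1, 2), Rational(-1, 7), -6))) = Add(-3, Mul(-1, Rational(3, 7))) = Add(-3, Rational(-3, 7)) = Rational(-24, 7) ≈ -3.4286)
Mul(Function('O')(3), Add(b, -30)) = Mul(Mul(-6, 3), Add(Rational(-24, 7), -30)) = Mul(-18, Rational(-234, 7)) = Rational(4212, 7)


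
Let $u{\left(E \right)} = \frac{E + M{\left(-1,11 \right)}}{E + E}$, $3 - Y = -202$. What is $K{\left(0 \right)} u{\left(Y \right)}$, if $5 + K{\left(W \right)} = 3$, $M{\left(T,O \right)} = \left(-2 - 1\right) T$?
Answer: $- \frac{208}{205} \approx -1.0146$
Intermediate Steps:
$Y = 205$ ($Y = 3 - -202 = 3 + 202 = 205$)
$M{\left(T,O \right)} = - 3 T$
$K{\left(W \right)} = -2$ ($K{\left(W \right)} = -5 + 3 = -2$)
$u{\left(E \right)} = \frac{3 + E}{2 E}$ ($u{\left(E \right)} = \frac{E - -3}{E + E} = \frac{E + 3}{2 E} = \left(3 + E\right) \frac{1}{2 E} = \frac{3 + E}{2 E}$)
$K{\left(0 \right)} u{\left(Y \right)} = - 2 \frac{3 + 205}{2 \cdot 205} = - 2 \cdot \frac{1}{2} \cdot \frac{1}{205} \cdot 208 = \left(-2\right) \frac{104}{205} = - \frac{208}{205}$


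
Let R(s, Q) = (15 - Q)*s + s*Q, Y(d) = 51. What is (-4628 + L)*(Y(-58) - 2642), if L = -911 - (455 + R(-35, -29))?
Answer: 14170179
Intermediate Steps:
R(s, Q) = Q*s + s*(15 - Q) (R(s, Q) = s*(15 - Q) + Q*s = Q*s + s*(15 - Q))
L = -841 (L = -911 - (455 + 15*(-35)) = -911 - (455 - 525) = -911 - 1*(-70) = -911 + 70 = -841)
(-4628 + L)*(Y(-58) - 2642) = (-4628 - 841)*(51 - 2642) = -5469*(-2591) = 14170179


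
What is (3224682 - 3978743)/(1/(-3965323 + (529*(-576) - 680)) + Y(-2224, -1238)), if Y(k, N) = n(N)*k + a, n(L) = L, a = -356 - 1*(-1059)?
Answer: -3220373591127/11761591138604 ≈ -0.27380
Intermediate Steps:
a = 703 (a = -356 + 1059 = 703)
Y(k, N) = 703 + N*k (Y(k, N) = N*k + 703 = 703 + N*k)
(3224682 - 3978743)/(1/(-3965323 + (529*(-576) - 680)) + Y(-2224, -1238)) = (3224682 - 3978743)/(1/(-3965323 + (529*(-576) - 680)) + (703 - 1238*(-2224))) = -754061/(1/(-3965323 + (-304704 - 680)) + (703 + 2753312)) = -754061/(1/(-3965323 - 305384) + 2754015) = -754061/(1/(-4270707) + 2754015) = -754061/(-1/4270707 + 2754015) = -754061/11761591138604/4270707 = -754061*4270707/11761591138604 = -3220373591127/11761591138604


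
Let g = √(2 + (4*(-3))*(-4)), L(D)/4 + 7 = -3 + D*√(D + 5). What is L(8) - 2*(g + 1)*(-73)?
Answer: 106 + 32*√13 + 730*√2 ≈ 1253.8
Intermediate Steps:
L(D) = -40 + 4*D*√(5 + D) (L(D) = -28 + 4*(-3 + D*√(D + 5)) = -28 + 4*(-3 + D*√(5 + D)) = -28 + (-12 + 4*D*√(5 + D)) = -40 + 4*D*√(5 + D))
g = 5*√2 (g = √(2 - 12*(-4)) = √(2 + 48) = √50 = 5*√2 ≈ 7.0711)
L(8) - 2*(g + 1)*(-73) = (-40 + 4*8*√(5 + 8)) - 2*(5*√2 + 1)*(-73) = (-40 + 4*8*√13) - 2*(1 + 5*√2)*(-73) = (-40 + 32*√13) + (-2 - 10*√2)*(-73) = (-40 + 32*√13) + (146 + 730*√2) = 106 + 32*√13 + 730*√2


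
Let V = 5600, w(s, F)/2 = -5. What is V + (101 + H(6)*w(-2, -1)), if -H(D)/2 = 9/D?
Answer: 5731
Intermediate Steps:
H(D) = -18/D
w(s, F) = -10 (w(s, F) = 2*(-5) = -10)
V + (101 + H(6)*w(-2, -1)) = 5600 + (101 - 18/6*(-10)) = 5600 + (101 - 18*⅙*(-10)) = 5600 + (101 - 3*(-10)) = 5600 + (101 + 30) = 5600 + 131 = 5731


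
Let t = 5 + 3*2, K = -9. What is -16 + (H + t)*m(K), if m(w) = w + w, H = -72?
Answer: 1082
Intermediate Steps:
m(w) = 2*w
t = 11 (t = 5 + 6 = 11)
-16 + (H + t)*m(K) = -16 + (-72 + 11)*(2*(-9)) = -16 - 61*(-18) = -16 + 1098 = 1082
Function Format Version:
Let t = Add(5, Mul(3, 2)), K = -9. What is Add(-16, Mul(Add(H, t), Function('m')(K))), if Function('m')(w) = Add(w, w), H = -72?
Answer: 1082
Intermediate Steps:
Function('m')(w) = Mul(2, w)
t = 11 (t = Add(5, 6) = 11)
Add(-16, Mul(Add(H, t), Function('m')(K))) = Add(-16, Mul(Add(-72, 11), Mul(2, -9))) = Add(-16, Mul(-61, -18)) = Add(-16, 1098) = 1082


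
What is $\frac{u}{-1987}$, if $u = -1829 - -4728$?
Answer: $- \frac{2899}{1987} \approx -1.459$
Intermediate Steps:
$u = 2899$ ($u = -1829 + 4728 = 2899$)
$\frac{u}{-1987} = \frac{2899}{-1987} = 2899 \left(- \frac{1}{1987}\right) = - \frac{2899}{1987}$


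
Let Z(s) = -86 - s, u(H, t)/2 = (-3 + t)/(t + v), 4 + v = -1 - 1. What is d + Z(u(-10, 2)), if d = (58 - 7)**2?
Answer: 5029/2 ≈ 2514.5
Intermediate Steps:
v = -6 (v = -4 + (-1 - 1) = -4 - 2 = -6)
d = 2601 (d = 51**2 = 2601)
u(H, t) = 2*(-3 + t)/(-6 + t) (u(H, t) = 2*((-3 + t)/(t - 6)) = 2*((-3 + t)/(-6 + t)) = 2*(-3 + t)/(-6 + t))
d + Z(u(-10, 2)) = 2601 + (-86 - 2*(-3 + 2)/(-6 + 2)) = 2601 + (-86 - 2*(-1)/(-4)) = 2601 + (-86 - 2*(-1)*(-1)/4) = 2601 + (-86 - 1*1/2) = 2601 + (-86 - 1/2) = 2601 - 173/2 = 5029/2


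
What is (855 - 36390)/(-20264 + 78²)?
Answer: 7107/2836 ≈ 2.5060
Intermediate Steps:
(855 - 36390)/(-20264 + 78²) = -35535/(-20264 + 6084) = -35535/(-14180) = -35535*(-1/14180) = 7107/2836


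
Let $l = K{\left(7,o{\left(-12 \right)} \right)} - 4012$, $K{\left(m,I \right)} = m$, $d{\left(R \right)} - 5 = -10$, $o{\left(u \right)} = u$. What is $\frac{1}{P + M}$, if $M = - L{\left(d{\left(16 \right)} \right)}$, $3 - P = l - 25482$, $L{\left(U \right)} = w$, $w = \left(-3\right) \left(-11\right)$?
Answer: $\frac{1}{29457} \approx 3.3948 \cdot 10^{-5}$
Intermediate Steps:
$w = 33$
$d{\left(R \right)} = -5$ ($d{\left(R \right)} = 5 - 10 = -5$)
$L{\left(U \right)} = 33$
$l = -4005$ ($l = 7 - 4012 = -4005$)
$P = 29490$ ($P = 3 - \left(-4005 - 25482\right) = 3 - -29487 = 3 + 29487 = 29490$)
$M = -33$ ($M = \left(-1\right) 33 = -33$)
$\frac{1}{P + M} = \frac{1}{29490 - 33} = \frac{1}{29457}$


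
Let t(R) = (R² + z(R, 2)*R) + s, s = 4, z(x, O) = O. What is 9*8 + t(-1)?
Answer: 75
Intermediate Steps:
t(R) = 4 + R² + 2*R (t(R) = (R² + 2*R) + 4 = 4 + R² + 2*R)
9*8 + t(-1) = 9*8 + (4 + (-1)² + 2*(-1)) = 72 + (4 + 1 - 2) = 72 + 3 = 75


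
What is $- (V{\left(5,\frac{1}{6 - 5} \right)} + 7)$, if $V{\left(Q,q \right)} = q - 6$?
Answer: $-2$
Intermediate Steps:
$V{\left(Q,q \right)} = -6 + q$ ($V{\left(Q,q \right)} = q - 6 = -6 + q$)
$- (V{\left(5,\frac{1}{6 - 5} \right)} + 7) = - (\left(-6 + \frac{1}{6 - 5}\right) + 7) = - (\left(-6 + 1^{-1}\right) + 7) = - (\left(-6 + 1\right) + 7) = - (-5 + 7) = \left(-1\right) 2 = -2$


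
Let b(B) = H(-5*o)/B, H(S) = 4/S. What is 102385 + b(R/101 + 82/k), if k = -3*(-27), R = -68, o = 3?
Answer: 710034521/6935 ≈ 1.0238e+5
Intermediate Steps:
k = 81
b(B) = -4/(15*B) (b(B) = (4/((-5*3)))/B = (4/(-15))/B = (4*(-1/15))/B = -4/(15*B))
102385 + b(R/101 + 82/k) = 102385 - 4/(15*(-68/101 + 82/81)) = 102385 - 4/(15*2774/8181) = 102385 - 4/15*8181/2774 = 102385 - 5454/6935 = 710034521/6935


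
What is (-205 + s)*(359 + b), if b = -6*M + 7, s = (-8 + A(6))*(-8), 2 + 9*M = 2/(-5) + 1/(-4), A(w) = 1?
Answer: -1643917/30 ≈ -54797.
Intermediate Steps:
M = -53/180 (M = -2/9 + (2/(-5) + 1/(-4))/9 = -2/9 + (2*(-⅕) + 1*(-¼))/9 = -2/9 + (-⅖ - ¼)/9 = -2/9 + (⅑)*(-13/20) = -2/9 - 13/180 = -53/180 ≈ -0.29444)
s = 56 (s = (-8 + 1)*(-8) = -7*(-8) = 56)
b = 263/30 (b = -6*(-53/180) + 7 = 53/30 + 7 = 263/30 ≈ 8.7667)
(-205 + s)*(359 + b) = (-205 + 56)*(359 + 263/30) = -149*11033/30 = -1643917/30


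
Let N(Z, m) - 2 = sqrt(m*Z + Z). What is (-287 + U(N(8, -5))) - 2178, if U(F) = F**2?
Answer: -2493 + 16*I*sqrt(2) ≈ -2493.0 + 22.627*I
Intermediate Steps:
N(Z, m) = 2 + sqrt(Z + Z*m) (N(Z, m) = 2 + sqrt(m*Z + Z) = 2 + sqrt(Z*m + Z) = 2 + sqrt(Z + Z*m))
(-287 + U(N(8, -5))) - 2178 = (-287 + (2 + sqrt(8*(1 - 5)))**2) - 2178 = (-287 + (2 + sqrt(8*(-4)))**2) - 2178 = (-287 + (2 + sqrt(-32))**2) - 2178 = (-287 + (2 + 4*I*sqrt(2))**2) - 2178 = -2465 + (2 + 4*I*sqrt(2))**2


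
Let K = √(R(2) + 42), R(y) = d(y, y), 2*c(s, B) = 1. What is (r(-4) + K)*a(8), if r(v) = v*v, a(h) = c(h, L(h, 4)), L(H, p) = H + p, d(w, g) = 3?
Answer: 8 + 3*√5/2 ≈ 11.354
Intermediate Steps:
c(s, B) = ½ (c(s, B) = (½)*1 = ½)
a(h) = ½
r(v) = v²
R(y) = 3
K = 3*√5 (K = √(3 + 42) = √45 = 3*√5 ≈ 6.7082)
(r(-4) + K)*a(8) = ((-4)² + 3*√5)*(½) = (16 + 3*√5)*(½) = 8 + 3*√5/2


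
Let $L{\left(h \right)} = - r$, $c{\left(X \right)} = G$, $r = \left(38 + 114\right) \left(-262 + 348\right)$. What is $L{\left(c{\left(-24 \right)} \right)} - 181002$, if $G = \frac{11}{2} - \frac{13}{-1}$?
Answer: $-194074$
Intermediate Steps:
$G = \frac{37}{2}$ ($G = 11 \cdot \frac{1}{2} - -13 = \frac{11}{2} + 13 = \frac{37}{2} \approx 18.5$)
$r = 13072$ ($r = 152 \cdot 86 = 13072$)
$c{\left(X \right)} = \frac{37}{2}$
$L{\left(h \right)} = -13072$ ($L{\left(h \right)} = \left(-1\right) 13072 = -13072$)
$L{\left(c{\left(-24 \right)} \right)} - 181002 = -13072 - 181002 = -194074$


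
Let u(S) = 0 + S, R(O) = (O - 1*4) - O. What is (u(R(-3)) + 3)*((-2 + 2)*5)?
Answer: 0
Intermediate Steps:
R(O) = -4 (R(O) = (O - 4) - O = (-4 + O) - O = -4)
u(S) = S
(u(R(-3)) + 3)*((-2 + 2)*5) = (-4 + 3)*((-2 + 2)*5) = -0*5 = -1*0 = 0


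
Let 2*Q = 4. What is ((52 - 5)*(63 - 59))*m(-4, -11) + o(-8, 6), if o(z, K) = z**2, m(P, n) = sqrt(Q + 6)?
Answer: 64 + 376*sqrt(2) ≈ 595.74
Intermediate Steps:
Q = 2 (Q = (1/2)*4 = 2)
m(P, n) = 2*sqrt(2) (m(P, n) = sqrt(2 + 6) = sqrt(8) = 2*sqrt(2))
((52 - 5)*(63 - 59))*m(-4, -11) + o(-8, 6) = ((52 - 5)*(63 - 59))*(2*sqrt(2)) + (-8)**2 = (47*4)*(2*sqrt(2)) + 64 = 188*(2*sqrt(2)) + 64 = 376*sqrt(2) + 64 = 64 + 376*sqrt(2)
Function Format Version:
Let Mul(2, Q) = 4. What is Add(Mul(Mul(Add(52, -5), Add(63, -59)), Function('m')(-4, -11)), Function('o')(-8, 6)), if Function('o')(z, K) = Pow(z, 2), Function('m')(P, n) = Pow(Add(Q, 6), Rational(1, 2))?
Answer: Add(64, Mul(376, Pow(2, Rational(1, 2)))) ≈ 595.74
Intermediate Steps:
Q = 2 (Q = Mul(Rational(1, 2), 4) = 2)
Function('m')(P, n) = Mul(2, Pow(2, Rational(1, 2))) (Function('m')(P, n) = Pow(Add(2, 6), Rational(1, 2)) = Pow(8, Rational(1, 2)) = Mul(2, Pow(2, Rational(1, 2))))
Add(Mul(Mul(Add(52, -5), Add(63, -59)), Function('m')(-4, -11)), Function('o')(-8, 6)) = Add(Mul(Mul(Add(52, -5), Add(63, -59)), Mul(2, Pow(2, Rational(1, 2)))), Pow(-8, 2)) = Add(Mul(Mul(47, 4), Mul(2, Pow(2, Rational(1, 2)))), 64) = Add(Mul(188, Mul(2, Pow(2, Rational(1, 2)))), 64) = Add(Mul(376, Pow(2, Rational(1, 2))), 64) = Add(64, Mul(376, Pow(2, Rational(1, 2))))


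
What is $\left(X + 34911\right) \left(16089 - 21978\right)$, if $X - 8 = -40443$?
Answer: $32530836$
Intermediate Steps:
$X = -40435$ ($X = 8 - 40443 = -40435$)
$\left(X + 34911\right) \left(16089 - 21978\right) = \left(-40435 + 34911\right) \left(16089 - 21978\right) = \left(-5524\right) \left(-5889\right) = 32530836$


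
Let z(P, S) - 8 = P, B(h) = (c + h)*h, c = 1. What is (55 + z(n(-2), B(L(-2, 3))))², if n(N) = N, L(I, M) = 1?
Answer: 3721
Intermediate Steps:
B(h) = h*(1 + h) (B(h) = (1 + h)*h = h*(1 + h))
z(P, S) = 8 + P
(55 + z(n(-2), B(L(-2, 3))))² = (55 + (8 - 2))² = (55 + 6)² = 61² = 3721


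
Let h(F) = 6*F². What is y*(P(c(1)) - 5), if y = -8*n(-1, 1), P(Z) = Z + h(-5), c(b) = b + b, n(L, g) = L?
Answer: 1176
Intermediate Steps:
c(b) = 2*b
P(Z) = 150 + Z (P(Z) = Z + 6*(-5)² = Z + 6*25 = Z + 150 = 150 + Z)
y = 8 (y = -8*(-1) = 8)
y*(P(c(1)) - 5) = 8*((150 + 2*1) - 5) = 8*((150 + 2) - 5) = 8*(152 - 5) = 8*147 = 1176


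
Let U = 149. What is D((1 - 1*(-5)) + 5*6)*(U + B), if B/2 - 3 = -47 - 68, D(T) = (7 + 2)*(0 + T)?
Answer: -24300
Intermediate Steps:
D(T) = 9*T
B = -224 (B = 6 + 2*(-47 - 68) = 6 + 2*(-115) = 6 - 230 = -224)
D((1 - 1*(-5)) + 5*6)*(U + B) = (9*((1 - 1*(-5)) + 5*6))*(149 - 224) = (9*((1 + 5) + 30))*(-75) = (9*(6 + 30))*(-75) = (9*36)*(-75) = 324*(-75) = -24300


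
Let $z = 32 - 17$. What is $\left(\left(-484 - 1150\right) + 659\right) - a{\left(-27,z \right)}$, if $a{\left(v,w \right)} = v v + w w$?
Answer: $-1929$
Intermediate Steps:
$z = 15$
$a{\left(v,w \right)} = v^{2} + w^{2}$
$\left(\left(-484 - 1150\right) + 659\right) - a{\left(-27,z \right)} = \left(\left(-484 - 1150\right) + 659\right) - \left(\left(-27\right)^{2} + 15^{2}\right) = \left(\left(-484 - 1150\right) + 659\right) - \left(729 + 225\right) = \left(-1634 + 659\right) - 954 = -975 - 954 = -1929$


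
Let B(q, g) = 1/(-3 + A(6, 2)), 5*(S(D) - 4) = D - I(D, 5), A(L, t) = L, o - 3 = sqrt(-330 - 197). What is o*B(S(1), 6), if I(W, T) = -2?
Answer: 1 + I*sqrt(527)/3 ≈ 1.0 + 7.6522*I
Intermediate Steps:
o = 3 + I*sqrt(527) (o = 3 + sqrt(-330 - 197) = 3 + sqrt(-527) = 3 + I*sqrt(527) ≈ 3.0 + 22.956*I)
S(D) = 22/5 + D/5 (S(D) = 4 + (D - 1*(-2))/5 = 4 + (D + 2)/5 = 4 + (2 + D)/5 = 4 + (2/5 + D/5) = 22/5 + D/5)
B(q, g) = 1/3 (B(q, g) = 1/(-3 + 6) = 1/3)
o*B(S(1), 6) = (3 + I*sqrt(527))*(1/3) = 1 + I*sqrt(527)/3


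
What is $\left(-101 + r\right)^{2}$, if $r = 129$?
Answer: $784$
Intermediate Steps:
$\left(-101 + r\right)^{2} = \left(-101 + 129\right)^{2} = 28^{2} = 784$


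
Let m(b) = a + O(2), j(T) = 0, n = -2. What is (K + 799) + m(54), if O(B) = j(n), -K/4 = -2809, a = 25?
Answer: 12060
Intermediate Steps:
K = 11236 (K = -4*(-2809) = 11236)
O(B) = 0
m(b) = 25 (m(b) = 25 + 0 = 25)
(K + 799) + m(54) = (11236 + 799) + 25 = 12035 + 25 = 12060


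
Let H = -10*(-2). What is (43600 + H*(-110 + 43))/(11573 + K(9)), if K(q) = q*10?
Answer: 42260/11663 ≈ 3.6234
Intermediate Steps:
H = 20
K(q) = 10*q
(43600 + H*(-110 + 43))/(11573 + K(9)) = (43600 + 20*(-110 + 43))/(11573 + 10*9) = (43600 + 20*(-67))/(11573 + 90) = (43600 - 1340)/11663 = 42260*(1/11663) = 42260/11663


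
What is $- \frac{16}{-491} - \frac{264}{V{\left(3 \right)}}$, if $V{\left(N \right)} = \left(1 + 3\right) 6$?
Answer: $- \frac{5385}{491} \approx -10.967$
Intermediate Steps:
$V{\left(N \right)} = 24$ ($V{\left(N \right)} = 4 \cdot 6 = 24$)
$- \frac{16}{-491} - \frac{264}{V{\left(3 \right)}} = - \frac{16}{-491} - \frac{264}{24} = \left(-16\right) \left(- \frac{1}{491}\right) - 11 = \frac{16}{491} - 11 = - \frac{5385}{491}$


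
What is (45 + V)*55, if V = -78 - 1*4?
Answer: -2035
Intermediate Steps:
V = -82 (V = -78 - 4 = -82)
(45 + V)*55 = (45 - 82)*55 = -37*55 = -2035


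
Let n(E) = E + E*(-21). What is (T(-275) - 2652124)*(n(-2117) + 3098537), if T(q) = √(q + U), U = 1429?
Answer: -8329995272748 + 3140877*√1154 ≈ -8.3299e+12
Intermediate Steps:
n(E) = -20*E (n(E) = E - 21*E = -20*E)
T(q) = √(1429 + q) (T(q) = √(q + 1429) = √(1429 + q))
(T(-275) - 2652124)*(n(-2117) + 3098537) = (√(1429 - 275) - 2652124)*(-20*(-2117) + 3098537) = (√1154 - 2652124)*(42340 + 3098537) = (-2652124 + √1154)*3140877 = -8329995272748 + 3140877*√1154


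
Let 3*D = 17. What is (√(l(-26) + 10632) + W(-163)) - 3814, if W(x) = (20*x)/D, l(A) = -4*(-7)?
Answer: -74618/17 + 2*√2665 ≈ -4286.0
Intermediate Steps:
D = 17/3 (D = (⅓)*17 = 17/3 ≈ 5.6667)
l(A) = 28
W(x) = 60*x/17 (W(x) = (20*x)/(17/3) = (20*x)*(3/17) = 60*x/17)
(√(l(-26) + 10632) + W(-163)) - 3814 = (√(28 + 10632) + (60/17)*(-163)) - 3814 = (√10660 - 9780/17) - 3814 = (2*√2665 - 9780/17) - 3814 = (-9780/17 + 2*√2665) - 3814 = -74618/17 + 2*√2665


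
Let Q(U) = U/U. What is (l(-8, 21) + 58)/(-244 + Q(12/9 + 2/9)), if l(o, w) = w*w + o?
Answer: -491/243 ≈ -2.0206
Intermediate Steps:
l(o, w) = o + w**2 (l(o, w) = w**2 + o = o + w**2)
Q(U) = 1
(l(-8, 21) + 58)/(-244 + Q(12/9 + 2/9)) = ((-8 + 21**2) + 58)/(-244 + 1) = ((-8 + 441) + 58)/(-243) = (433 + 58)*(-1/243) = 491*(-1/243) = -491/243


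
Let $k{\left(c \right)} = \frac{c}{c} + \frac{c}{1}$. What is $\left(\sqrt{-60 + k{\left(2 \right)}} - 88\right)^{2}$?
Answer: $\left(88 - i \sqrt{57}\right)^{2} \approx 7687.0 - 1328.8 i$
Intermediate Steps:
$k{\left(c \right)} = 1 + c$ ($k{\left(c \right)} = 1 + c 1 = 1 + c$)
$\left(\sqrt{-60 + k{\left(2 \right)}} - 88\right)^{2} = \left(\sqrt{-60 + \left(1 + 2\right)} - 88\right)^{2} = \left(\sqrt{-60 + 3} - 88\right)^{2} = \left(\sqrt{-57} - 88\right)^{2} = \left(i \sqrt{57} - 88\right)^{2} = \left(-88 + i \sqrt{57}\right)^{2}$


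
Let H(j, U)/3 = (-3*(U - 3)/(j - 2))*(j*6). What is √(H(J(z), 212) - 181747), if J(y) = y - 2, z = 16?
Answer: I*√194914 ≈ 441.49*I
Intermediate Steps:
J(y) = -2 + y
H(j, U) = -54*j*(-3 + U)/(-2 + j) (H(j, U) = 3*((-3*(U - 3)/(j - 2))*(j*6)) = 3*((-3*(-3 + U)/(-2 + j))*(6*j)) = 3*(-18*j*(-3 + U)/(-2 + j)) = -54*j*(-3 + U)/(-2 + j))
√(H(J(z), 212) - 181747) = √(54*(-2 + 16)*(3 - 1*212)/(-2 + (-2 + 16)) - 181747) = √(54*14*(3 - 212)/(-2 + 14) - 181747) = √(54*14*(-209)/12 - 181747) = √(54*14*(1/12)*(-209) - 181747) = √(-13167 - 181747) = √(-194914) = I*√194914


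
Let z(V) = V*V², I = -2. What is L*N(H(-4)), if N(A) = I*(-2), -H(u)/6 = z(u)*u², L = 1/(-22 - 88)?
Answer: -2/55 ≈ -0.036364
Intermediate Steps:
z(V) = V³
L = -1/110 (L = 1/(-110) = -1/110 ≈ -0.0090909)
H(u) = -6*u⁵ (H(u) = -6*u³*u² = -6*u⁵)
N(A) = 4 (N(A) = -2*(-2) = 4)
L*N(H(-4)) = -1/110*4 = -2/55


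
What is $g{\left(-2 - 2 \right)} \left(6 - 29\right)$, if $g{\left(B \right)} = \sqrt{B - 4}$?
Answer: $- 46 i \sqrt{2} \approx - 65.054 i$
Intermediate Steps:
$g{\left(B \right)} = \sqrt{-4 + B}$
$g{\left(-2 - 2 \right)} \left(6 - 29\right) = \sqrt{-4 - 4} \left(6 - 29\right) = \sqrt{-4 - 4} \left(-23\right) = \sqrt{-8} \left(-23\right) = 2 i \sqrt{2} \left(-23\right) = - 46 i \sqrt{2}$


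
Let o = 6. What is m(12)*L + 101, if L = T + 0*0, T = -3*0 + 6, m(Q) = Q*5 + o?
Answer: 497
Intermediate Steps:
m(Q) = 6 + 5*Q (m(Q) = Q*5 + 6 = 5*Q + 6 = 6 + 5*Q)
T = 6 (T = 0 + 6 = 6)
L = 6 (L = 6 + 0*0 = 6 + 0 = 6)
m(12)*L + 101 = (6 + 5*12)*6 + 101 = (6 + 60)*6 + 101 = 66*6 + 101 = 396 + 101 = 497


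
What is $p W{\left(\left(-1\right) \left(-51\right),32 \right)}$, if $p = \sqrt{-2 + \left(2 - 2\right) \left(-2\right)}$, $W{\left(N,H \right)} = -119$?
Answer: $- 119 i \sqrt{2} \approx - 168.29 i$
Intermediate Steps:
$p = i \sqrt{2}$ ($p = \sqrt{-2 + 0 \left(-2\right)} = \sqrt{-2 + 0} = \sqrt{-2} = i \sqrt{2} \approx 1.4142 i$)
$p W{\left(\left(-1\right) \left(-51\right),32 \right)} = i \sqrt{2} \left(-119\right) = - 119 i \sqrt{2}$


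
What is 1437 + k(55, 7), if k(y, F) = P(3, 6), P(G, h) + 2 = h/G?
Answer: 1437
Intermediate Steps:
P(G, h) = -2 + h/G
k(y, F) = 0 (k(y, F) = -2 + 6/3 = -2 + 6*(⅓) = -2 + 2 = 0)
1437 + k(55, 7) = 1437 + 0 = 1437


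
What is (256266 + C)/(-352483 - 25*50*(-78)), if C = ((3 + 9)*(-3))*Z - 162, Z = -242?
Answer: -264816/254983 ≈ -1.0386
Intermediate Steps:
C = 8550 (C = ((3 + 9)*(-3))*(-242) - 162 = (12*(-3))*(-242) - 162 = -36*(-242) - 162 = 8712 - 162 = 8550)
(256266 + C)/(-352483 - 25*50*(-78)) = (256266 + 8550)/(-352483 - 25*50*(-78)) = 264816/(-352483 - 1250*(-78)) = 264816/(-352483 + 97500) = 264816/(-254983) = 264816*(-1/254983) = -264816/254983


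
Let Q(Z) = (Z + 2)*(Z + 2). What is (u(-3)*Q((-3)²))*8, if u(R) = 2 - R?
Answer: 4840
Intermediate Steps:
Q(Z) = (2 + Z)² (Q(Z) = (2 + Z)*(2 + Z) = (2 + Z)²)
(u(-3)*Q((-3)²))*8 = ((2 - 1*(-3))*(2 + (-3)²)²)*8 = ((2 + 3)*(2 + 9)²)*8 = (5*11²)*8 = (5*121)*8 = 605*8 = 4840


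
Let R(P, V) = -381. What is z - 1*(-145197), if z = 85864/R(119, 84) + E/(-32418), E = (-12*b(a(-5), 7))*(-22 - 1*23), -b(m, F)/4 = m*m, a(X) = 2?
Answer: 99476964473/686181 ≈ 1.4497e+5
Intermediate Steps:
b(m, F) = -4*m² (b(m, F) = -4*m*m = -4*m²)
E = -8640 (E = (-(-48)*2²)*(-22 - 1*23) = (-(-48)*4)*(-22 - 23) = -12*(-16)*(-45) = 192*(-45) = -8640)
z = -154458184/686181 (z = 85864/(-381) - 8640/(-32418) = 85864*(-1/381) - 8640*(-1/32418) = -85864/381 + 480/1801 = -154458184/686181 ≈ -225.10)
z - 1*(-145197) = -154458184/686181 - 1*(-145197) = -154458184/686181 + 145197 = 99476964473/686181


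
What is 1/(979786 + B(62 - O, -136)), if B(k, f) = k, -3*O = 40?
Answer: 3/2939584 ≈ 1.0206e-6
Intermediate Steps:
O = -40/3 (O = -⅓*40 = -40/3 ≈ -13.333)
1/(979786 + B(62 - O, -136)) = 1/(979786 + (62 - 1*(-40/3))) = 1/(979786 + (62 + 40/3)) = 1/(979786 + 226/3) = 1/(2939584/3) = 3/2939584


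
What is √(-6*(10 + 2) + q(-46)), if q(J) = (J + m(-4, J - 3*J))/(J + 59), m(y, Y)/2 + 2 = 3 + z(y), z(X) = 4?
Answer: 18*I*√39/13 ≈ 8.6469*I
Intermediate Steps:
m(y, Y) = 10 (m(y, Y) = -4 + 2*(3 + 4) = -4 + 2*7 = -4 + 14 = 10)
q(J) = (10 + J)/(59 + J) (q(J) = (J + 10)/(J + 59) = (10 + J)/(59 + J))
√(-6*(10 + 2) + q(-46)) = √(-6*(10 + 2) + (10 - 46)/(59 - 46)) = √(-6*12 - 36/13) = √(-72 + (1/13)*(-36)) = √(-72 - 36/13) = √(-972/13) = 18*I*√39/13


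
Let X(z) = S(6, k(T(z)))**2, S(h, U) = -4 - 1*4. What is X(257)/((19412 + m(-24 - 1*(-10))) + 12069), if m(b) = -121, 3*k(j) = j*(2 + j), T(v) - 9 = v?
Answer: 1/490 ≈ 0.0020408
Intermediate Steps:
T(v) = 9 + v
k(j) = j*(2 + j)/3 (k(j) = (j*(2 + j))/3 = j*(2 + j)/3)
S(h, U) = -8 (S(h, U) = -4 - 4 = -8)
X(z) = 64 (X(z) = (-8)**2 = 64)
X(257)/((19412 + m(-24 - 1*(-10))) + 12069) = 64/((19412 - 121) + 12069) = 64/(19291 + 12069) = 64/31360 = 64*(1/31360) = 1/490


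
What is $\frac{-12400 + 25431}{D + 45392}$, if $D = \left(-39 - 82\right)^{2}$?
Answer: $\frac{13031}{60033} \approx 0.21706$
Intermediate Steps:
$D = 14641$ ($D = \left(-121\right)^{2} = 14641$)
$\frac{-12400 + 25431}{D + 45392} = \frac{-12400 + 25431}{14641 + 45392} = \frac{13031}{60033}$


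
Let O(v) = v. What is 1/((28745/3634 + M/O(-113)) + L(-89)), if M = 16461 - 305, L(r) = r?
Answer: -410642/92009857 ≈ -0.0044630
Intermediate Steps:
M = 16156
1/((28745/3634 + M/O(-113)) + L(-89)) = 1/((28745/3634 + 16156/(-113)) - 89) = 1/((28745*(1/3634) + 16156*(-1/113)) - 89) = 1/((28745/3634 - 16156/113) - 89) = 1/(-55462719/410642 - 89) = 1/(-92009857/410642) = -410642/92009857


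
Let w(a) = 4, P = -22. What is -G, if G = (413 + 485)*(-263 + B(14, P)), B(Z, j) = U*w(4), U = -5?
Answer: 254134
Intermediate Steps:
B(Z, j) = -20 (B(Z, j) = -5*4 = -20)
G = -254134 (G = (413 + 485)*(-263 - 20) = 898*(-283) = -254134)
-G = -1*(-254134) = 254134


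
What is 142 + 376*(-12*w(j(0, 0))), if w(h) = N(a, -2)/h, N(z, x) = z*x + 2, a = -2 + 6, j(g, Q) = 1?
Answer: 27214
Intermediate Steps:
a = 4
N(z, x) = 2 + x*z (N(z, x) = x*z + 2 = 2 + x*z)
w(h) = -6/h (w(h) = (2 - 2*4)/h = (2 - 8)/h = -6/h)
142 + 376*(-12*w(j(0, 0))) = 142 + 376*(-(-72)/1) = 142 + 376*(-(-72)) = 142 + 376*(-12*(-6)) = 142 + 376*72 = 142 + 27072 = 27214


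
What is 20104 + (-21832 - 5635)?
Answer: -7363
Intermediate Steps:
20104 + (-21832 - 5635) = 20104 - 27467 = -7363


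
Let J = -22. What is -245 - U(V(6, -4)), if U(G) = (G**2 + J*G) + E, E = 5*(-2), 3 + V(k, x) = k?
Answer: -178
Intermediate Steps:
V(k, x) = -3 + k
E = -10
U(G) = -10 + G**2 - 22*G (U(G) = (G**2 - 22*G) - 10 = -10 + G**2 - 22*G)
-245 - U(V(6, -4)) = -245 - (-10 + (-3 + 6)**2 - 22*(-3 + 6)) = -245 - (-10 + 3**2 - 22*3) = -245 - (-10 + 9 - 66) = -245 - 1*(-67) = -245 + 67 = -178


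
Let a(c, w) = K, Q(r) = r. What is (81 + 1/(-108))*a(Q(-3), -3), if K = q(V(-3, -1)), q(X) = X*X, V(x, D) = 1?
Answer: 8747/108 ≈ 80.991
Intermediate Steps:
q(X) = X²
K = 1 (K = 1² = 1)
a(c, w) = 1
(81 + 1/(-108))*a(Q(-3), -3) = (81 + 1/(-108))*1 = (81 - 1/108)*1 = (8747/108)*1 = 8747/108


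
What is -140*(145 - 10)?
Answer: -18900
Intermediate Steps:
-140*(145 - 10) = -140*135 = -18900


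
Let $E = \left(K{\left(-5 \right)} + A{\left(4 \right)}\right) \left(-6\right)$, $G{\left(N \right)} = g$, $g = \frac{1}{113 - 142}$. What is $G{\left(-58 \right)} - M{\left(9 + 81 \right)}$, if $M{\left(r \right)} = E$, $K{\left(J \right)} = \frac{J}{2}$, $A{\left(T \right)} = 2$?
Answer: $- \frac{88}{29} \approx -3.0345$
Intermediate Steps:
$K{\left(J \right)} = \frac{J}{2}$ ($K{\left(J \right)} = J \frac{1}{2} = \frac{J}{2}$)
$g = - \frac{1}{29}$ ($g = \frac{1}{113 - 142} = \frac{1}{-29} = - \frac{1}{29} \approx -0.034483$)
$G{\left(N \right)} = - \frac{1}{29}$
$E = 3$ ($E = \left(\frac{1}{2} \left(-5\right) + 2\right) \left(-6\right) = \left(- \frac{5}{2} + 2\right) \left(-6\right) = \left(- \frac{1}{2}\right) \left(-6\right) = 3$)
$M{\left(r \right)} = 3$
$G{\left(-58 \right)} - M{\left(9 + 81 \right)} = - \frac{1}{29} - 3 = - \frac{88}{29}$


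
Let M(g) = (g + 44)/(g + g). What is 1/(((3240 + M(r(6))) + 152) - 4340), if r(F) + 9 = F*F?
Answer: -54/51121 ≈ -0.0010563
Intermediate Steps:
r(F) = -9 + F**2 (r(F) = -9 + F*F = -9 + F**2)
M(g) = (44 + g)/(2*g) (M(g) = (44 + g)/((2*g)) = (44 + g)*(1/(2*g)) = (44 + g)/(2*g))
1/(((3240 + M(r(6))) + 152) - 4340) = 1/(((3240 + (44 + (-9 + 6**2))/(2*(-9 + 6**2))) + 152) - 4340) = 1/(((3240 + (44 + (-9 + 36))/(2*(-9 + 36))) + 152) - 4340) = 1/(((3240 + (1/2)*(44 + 27)/27) + 152) - 4340) = 1/(((3240 + (1/2)*(1/27)*71) + 152) - 4340) = 1/(((3240 + 71/54) + 152) - 4340) = 1/((175031/54 + 152) - 4340) = 1/(183239/54 - 4340) = 1/(-51121/54) = -54/51121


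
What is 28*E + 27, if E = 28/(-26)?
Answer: -41/13 ≈ -3.1538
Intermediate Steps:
E = -14/13 (E = 28*(-1/26) = -14/13 ≈ -1.0769)
28*E + 27 = 28*(-14/13) + 27 = -392/13 + 27 = -41/13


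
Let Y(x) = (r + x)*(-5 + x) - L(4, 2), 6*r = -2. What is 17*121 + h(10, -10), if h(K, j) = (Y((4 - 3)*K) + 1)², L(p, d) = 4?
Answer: 37009/9 ≈ 4112.1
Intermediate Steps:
r = -⅓ (r = (⅙)*(-2) = -⅓ ≈ -0.33333)
Y(x) = -4 + (-5 + x)*(-⅓ + x) (Y(x) = (-⅓ + x)*(-5 + x) - 1*4 = (-5 + x)*(-⅓ + x) - 4 = -4 + (-5 + x)*(-⅓ + x))
h(K, j) = (-4/3 + K² - 16*K/3)² (h(K, j) = ((-7/3 + ((4 - 3)*K)² - 16*(4 - 3)*K/3) + 1)² = ((-7/3 + (1*K)² - 16*K/3) + 1)² = ((-7/3 + K² - 16*K/3) + 1)² = (-4/3 + K² - 16*K/3)²)
17*121 + h(10, -10) = 17*121 + (4 - 3*10² + 16*10)²/9 = 2057 + (4 - 3*100 + 160)²/9 = 2057 + (4 - 300 + 160)²/9 = 2057 + (⅑)*(-136)² = 2057 + (⅑)*18496 = 2057 + 18496/9 = 37009/9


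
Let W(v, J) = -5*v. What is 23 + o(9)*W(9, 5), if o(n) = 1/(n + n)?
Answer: 41/2 ≈ 20.500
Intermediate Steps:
o(n) = 1/(2*n)
23 + o(9)*W(9, 5) = 23 + ((1/2)/9)*(-5*9) = 23 + ((1/2)*(1/9))*(-45) = 23 + (1/18)*(-45) = 23 - 5/2 = 41/2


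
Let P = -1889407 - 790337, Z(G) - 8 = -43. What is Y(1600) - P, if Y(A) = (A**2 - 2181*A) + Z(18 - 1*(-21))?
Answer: 1750109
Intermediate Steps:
Z(G) = -35 (Z(G) = 8 - 43 = -35)
P = -2679744
Y(A) = -35 + A**2 - 2181*A (Y(A) = (A**2 - 2181*A) - 35 = -35 + A**2 - 2181*A)
Y(1600) - P = (-35 + 1600**2 - 2181*1600) - 1*(-2679744) = (-35 + 2560000 - 3489600) + 2679744 = -929635 + 2679744 = 1750109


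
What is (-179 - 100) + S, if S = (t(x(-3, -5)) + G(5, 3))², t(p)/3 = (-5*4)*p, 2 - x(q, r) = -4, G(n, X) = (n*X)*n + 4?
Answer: 78682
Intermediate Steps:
G(n, X) = 4 + X*n² (G(n, X) = (X*n)*n + 4 = X*n² + 4 = 4 + X*n²)
x(q, r) = 6 (x(q, r) = 2 - 1*(-4) = 2 + 4 = 6)
t(p) = -60*p (t(p) = 3*((-5*4)*p) = 3*(-20*p) = -60*p)
S = 78961 (S = (-60*6 + (4 + 3*5²))² = (-360 + (4 + 3*25))² = (-360 + (4 + 75))² = (-360 + 79)² = (-281)² = 78961)
(-179 - 100) + S = (-179 - 100) + 78961 = -279 + 78961 = 78682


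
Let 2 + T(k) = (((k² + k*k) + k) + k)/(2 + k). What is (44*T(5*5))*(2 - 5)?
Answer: -54824/9 ≈ -6091.6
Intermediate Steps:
T(k) = -2 + (2*k + 2*k²)/(2 + k) (T(k) = -2 + (((k² + k*k) + k) + k)/(2 + k) = -2 + (((k² + k²) + k) + k)/(2 + k) = -2 + ((2*k² + k) + k)/(2 + k) = -2 + ((k + 2*k²) + k)/(2 + k) = -2 + (2*k + 2*k²)/(2 + k))
(44*T(5*5))*(2 - 5) = (44*(2*(-2 + (5*5)²)/(2 + 5*5)))*(2 - 5) = (44*(2*(-2 + 25²)/(2 + 25)))*(-3) = (44*(2*(-2 + 625)/27))*(-3) = (44*(2*(1/27)*623))*(-3) = (44*(1246/27))*(-3) = (54824/27)*(-3) = -54824/9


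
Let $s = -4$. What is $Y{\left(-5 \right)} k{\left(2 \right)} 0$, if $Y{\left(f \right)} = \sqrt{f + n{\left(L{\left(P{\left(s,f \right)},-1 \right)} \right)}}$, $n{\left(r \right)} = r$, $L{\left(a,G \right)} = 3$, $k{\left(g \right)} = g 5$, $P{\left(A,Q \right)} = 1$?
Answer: $0$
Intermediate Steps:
$k{\left(g \right)} = 5 g$
$Y{\left(f \right)} = \sqrt{3 + f}$ ($Y{\left(f \right)} = \sqrt{f + 3} = \sqrt{3 + f}$)
$Y{\left(-5 \right)} k{\left(2 \right)} 0 = \sqrt{3 - 5} \cdot 5 \cdot 2 \cdot 0 = \sqrt{-2} \cdot 10 \cdot 0 = i \sqrt{2} \cdot 10 \cdot 0 = 10 i \sqrt{2} \cdot 0 = 0$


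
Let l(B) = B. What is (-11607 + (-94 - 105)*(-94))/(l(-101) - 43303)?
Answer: -7099/43404 ≈ -0.16356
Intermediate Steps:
(-11607 + (-94 - 105)*(-94))/(l(-101) - 43303) = (-11607 + (-94 - 105)*(-94))/(-101 - 43303) = (-11607 - 199*(-94))/(-43404) = (-11607 + 18706)*(-1/43404) = 7099*(-1/43404) = -7099/43404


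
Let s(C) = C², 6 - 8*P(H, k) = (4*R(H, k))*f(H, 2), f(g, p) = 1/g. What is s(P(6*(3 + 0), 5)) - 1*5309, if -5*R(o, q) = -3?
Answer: -1194404/225 ≈ -5308.5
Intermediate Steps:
R(o, q) = ⅗ (R(o, q) = -⅕*(-3) = ⅗)
P(H, k) = ¾ - 3/(10*H) (P(H, k) = ¾ - 4*(⅗)/(8*H) = ¾ - 3/(10*H))
s(P(6*(3 + 0), 5)) - 1*5309 = (3*(-2 + 5*(6*(3 + 0)))/(20*((6*(3 + 0)))))² - 1*5309 = (3*(-2 + 5*(6*3))/(20*((6*3))))² - 5309 = ((3/20)*(-2 + 5*18)/18)² - 5309 = ((3/20)*(1/18)*(-2 + 90))² - 5309 = ((3/20)*(1/18)*88)² - 5309 = (11/15)² - 5309 = 121/225 - 5309 = -1194404/225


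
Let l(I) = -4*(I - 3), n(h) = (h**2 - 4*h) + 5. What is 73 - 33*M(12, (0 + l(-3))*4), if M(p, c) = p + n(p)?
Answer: -3656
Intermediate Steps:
n(h) = 5 + h**2 - 4*h
l(I) = 12 - 4*I (l(I) = -4*(-3 + I) = 12 - 4*I)
M(p, c) = 5 + p**2 - 3*p (M(p, c) = p + (5 + p**2 - 4*p) = 5 + p**2 - 3*p)
73 - 33*M(12, (0 + l(-3))*4) = 73 - 33*(5 + 12**2 - 3*12) = 73 - 33*(5 + 144 - 36) = 73 - 33*113 = 73 - 3729 = -3656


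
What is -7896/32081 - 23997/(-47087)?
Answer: 56864115/215799721 ≈ 0.26350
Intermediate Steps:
-7896/32081 - 23997/(-47087) = -7896*1/32081 - 23997*(-1/47087) = -1128/4583 + 23997/47087 = 56864115/215799721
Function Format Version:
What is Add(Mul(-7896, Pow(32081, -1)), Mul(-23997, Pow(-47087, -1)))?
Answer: Rational(56864115, 215799721) ≈ 0.26350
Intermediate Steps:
Add(Mul(-7896, Pow(32081, -1)), Mul(-23997, Pow(-47087, -1))) = Add(Mul(-7896, Rational(1, 32081)), Mul(-23997, Rational(-1, 47087))) = Add(Rational(-1128, 4583), Rational(23997, 47087)) = Rational(56864115, 215799721)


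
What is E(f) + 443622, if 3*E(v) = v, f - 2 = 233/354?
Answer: 471127505/1062 ≈ 4.4362e+5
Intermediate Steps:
f = 941/354 (f = 2 + 233/354 = 941/354 ≈ 2.6582)
E(v) = v/3
E(f) + 443622 = (1/3)*(941/354) + 443622 = 941/1062 + 443622 = 471127505/1062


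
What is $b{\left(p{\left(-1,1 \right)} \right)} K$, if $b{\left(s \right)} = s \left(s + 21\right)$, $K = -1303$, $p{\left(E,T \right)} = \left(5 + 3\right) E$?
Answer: $135512$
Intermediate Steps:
$p{\left(E,T \right)} = 8 E$
$b{\left(s \right)} = s \left(21 + s\right)$
$b{\left(p{\left(-1,1 \right)} \right)} K = 8 \left(-1\right) \left(21 + 8 \left(-1\right)\right) \left(-1303\right) = - 8 \left(21 - 8\right) \left(-1303\right) = \left(-8\right) 13 \left(-1303\right) = \left(-104\right) \left(-1303\right) = 135512$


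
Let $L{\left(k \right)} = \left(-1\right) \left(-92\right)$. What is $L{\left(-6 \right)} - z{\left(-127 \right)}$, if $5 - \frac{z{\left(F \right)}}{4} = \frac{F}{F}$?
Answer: $76$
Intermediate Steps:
$L{\left(k \right)} = 92$
$z{\left(F \right)} = 16$ ($z{\left(F \right)} = 20 - 4 \frac{F}{F} = 20 - 4 = 16$)
$L{\left(-6 \right)} - z{\left(-127 \right)} = 92 - 16 = 76$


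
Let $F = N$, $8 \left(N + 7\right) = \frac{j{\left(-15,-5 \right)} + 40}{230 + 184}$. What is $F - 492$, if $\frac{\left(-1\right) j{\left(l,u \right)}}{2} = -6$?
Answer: $- \frac{413159}{828} \approx -498.98$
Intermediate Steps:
$j{\left(l,u \right)} = 12$ ($j{\left(l,u \right)} = \left(-2\right) \left(-6\right) = 12$)
$N = - \frac{5783}{828}$ ($N = -7 + \frac{\left(12 + 40\right) \frac{1}{230 + 184}}{8} = -7 + \frac{52 \cdot \frac{1}{414}}{8} = -7 + \frac{1}{8} \cdot \frac{26}{207} = -7 + \frac{13}{828} = - \frac{5783}{828} \approx -6.9843$)
$F = - \frac{5783}{828} \approx -6.9843$
$F - 492 = - \frac{5783}{828} - 492 = - \frac{413159}{828}$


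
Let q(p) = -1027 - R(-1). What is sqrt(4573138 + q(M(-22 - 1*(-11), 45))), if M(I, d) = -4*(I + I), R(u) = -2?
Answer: sqrt(4572113) ≈ 2138.3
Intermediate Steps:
M(I, d) = -8*I
q(p) = -1025 (q(p) = -1027 - 1*(-2) = -1027 + 2 = -1025)
sqrt(4573138 + q(M(-22 - 1*(-11), 45))) = sqrt(4573138 - 1025) = sqrt(4572113)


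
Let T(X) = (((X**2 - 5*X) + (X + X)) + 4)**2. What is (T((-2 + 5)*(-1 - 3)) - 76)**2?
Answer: 1141088400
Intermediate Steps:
T(X) = (4 + X**2 - 3*X)**2 (T(X) = (((X**2 - 5*X) + 2*X) + 4)**2 = ((X**2 - 3*X) + 4)**2 = (4 + X**2 - 3*X)**2)
(T((-2 + 5)*(-1 - 3)) - 76)**2 = ((4 + ((-2 + 5)*(-1 - 3))**2 - 3*(-2 + 5)*(-1 - 3))**2 - 76)**2 = ((4 + (3*(-4))**2 - 9*(-4))**2 - 76)**2 = ((4 + (-12)**2 - 3*(-12))**2 - 76)**2 = ((4 + 144 + 36)**2 - 76)**2 = (184**2 - 76)**2 = (33856 - 76)**2 = 33780**2 = 1141088400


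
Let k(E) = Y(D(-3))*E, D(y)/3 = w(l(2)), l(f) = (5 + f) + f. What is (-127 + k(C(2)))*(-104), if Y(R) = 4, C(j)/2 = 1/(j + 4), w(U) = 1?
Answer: 39208/3 ≈ 13069.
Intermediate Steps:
l(f) = 5 + 2*f
D(y) = 3 (D(y) = 3*1 = 3)
C(j) = 2/(4 + j) (C(j) = 2/(j + 4) = 2/(4 + j))
k(E) = 4*E
(-127 + k(C(2)))*(-104) = (-127 + 4*(2/(4 + 2)))*(-104) = (-127 + 4*(2/6))*(-104) = (-127 + 4*(2*(⅙)))*(-104) = (-127 + 4*(⅓))*(-104) = (-127 + 4/3)*(-104) = -377/3*(-104) = 39208/3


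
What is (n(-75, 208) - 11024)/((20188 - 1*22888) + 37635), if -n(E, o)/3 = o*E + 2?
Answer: 7154/6987 ≈ 1.0239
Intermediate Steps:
n(E, o) = -6 - 3*E*o (n(E, o) = -3*(o*E + 2) = -3*(E*o + 2) = -3*(2 + E*o) = -6 - 3*E*o)
(n(-75, 208) - 11024)/((20188 - 1*22888) + 37635) = ((-6 - 3*(-75)*208) - 11024)/((20188 - 1*22888) + 37635) = ((-6 + 46800) - 11024)/((20188 - 22888) + 37635) = (46794 - 11024)/(-2700 + 37635) = 35770/34935 = 35770*(1/34935) = 7154/6987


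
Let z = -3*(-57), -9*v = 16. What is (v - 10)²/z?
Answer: 11236/13851 ≈ 0.81120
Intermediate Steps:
v = -16/9 (v = -⅑*16 = -16/9 ≈ -1.7778)
z = 171
(v - 10)²/z = (-16/9 - 10)²/171 = (-106/9)²*(1/171) = (11236/81)*(1/171) = 11236/13851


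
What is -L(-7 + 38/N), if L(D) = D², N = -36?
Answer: -21025/324 ≈ -64.892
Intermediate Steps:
-L(-7 + 38/N) = -(-7 + 38/(-36))² = -(-7 + 38*(-1/36))² = -(-7 - 19/18)² = -(-145/18)² = -1*21025/324 = -21025/324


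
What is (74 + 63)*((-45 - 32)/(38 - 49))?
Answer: 959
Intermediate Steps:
(74 + 63)*((-45 - 32)/(38 - 49)) = 137*(-77/(-11)) = 137*(-77*(-1/11)) = 137*7 = 959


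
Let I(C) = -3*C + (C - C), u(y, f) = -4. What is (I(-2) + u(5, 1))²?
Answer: 4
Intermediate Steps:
I(C) = -3*C (I(C) = -3*C + 0 = -3*C)
(I(-2) + u(5, 1))² = (-3*(-2) - 4)² = (6 - 4)² = 2² = 4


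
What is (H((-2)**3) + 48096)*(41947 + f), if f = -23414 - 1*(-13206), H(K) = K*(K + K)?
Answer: 1530581536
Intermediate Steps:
H(K) = 2*K**2 (H(K) = K*(2*K) = 2*K**2)
f = -10208 (f = -23414 + 13206 = -10208)
(H((-2)**3) + 48096)*(41947 + f) = (2*((-2)**3)**2 + 48096)*(41947 - 10208) = (2*(-8)**2 + 48096)*31739 = (2*64 + 48096)*31739 = (128 + 48096)*31739 = 48224*31739 = 1530581536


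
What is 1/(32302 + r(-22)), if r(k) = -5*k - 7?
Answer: 1/32405 ≈ 3.0859e-5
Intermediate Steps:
r(k) = -7 - 5*k
1/(32302 + r(-22)) = 1/(32302 + (-7 - 5*(-22))) = 1/(32302 + (-7 + 110)) = 1/(32302 + 103) = 1/32405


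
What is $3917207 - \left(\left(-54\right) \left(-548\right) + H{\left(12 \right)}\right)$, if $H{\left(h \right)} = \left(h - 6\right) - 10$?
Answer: $3887619$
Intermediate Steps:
$H{\left(h \right)} = -16 + h$ ($H{\left(h \right)} = \left(h - 6\right) - 10 = \left(-6 + h\right) - 10 = -16 + h$)
$3917207 - \left(\left(-54\right) \left(-548\right) + H{\left(12 \right)}\right) = 3917207 - \left(\left(-54\right) \left(-548\right) + \left(-16 + 12\right)\right) = 3917207 - \left(29592 - 4\right) = 3917207 - 29588 = 3887619$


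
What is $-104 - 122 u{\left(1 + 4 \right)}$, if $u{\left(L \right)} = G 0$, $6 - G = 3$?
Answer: $-104$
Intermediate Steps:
$G = 3$ ($G = 6 - 3 = 3$)
$u{\left(L \right)} = 0$ ($u{\left(L \right)} = 3 \cdot 0 = 0$)
$-104 - 122 u{\left(1 + 4 \right)} = -104 - 0 = -104 + 0 = -104$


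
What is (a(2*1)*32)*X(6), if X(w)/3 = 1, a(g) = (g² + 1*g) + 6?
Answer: 1152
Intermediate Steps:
a(g) = 6 + g + g² (a(g) = (g² + g) + 6 = (g + g²) + 6 = 6 + g + g²)
X(w) = 3 (X(w) = 3*1 = 3)
(a(2*1)*32)*X(6) = ((6 + 2*1 + (2*1)²)*32)*3 = ((6 + 2 + 2²)*32)*3 = ((6 + 2 + 4)*32)*3 = (12*32)*3 = 384*3 = 1152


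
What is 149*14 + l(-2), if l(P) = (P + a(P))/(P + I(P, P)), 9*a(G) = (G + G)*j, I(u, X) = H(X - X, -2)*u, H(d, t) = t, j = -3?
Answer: 6257/3 ≈ 2085.7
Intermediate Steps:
I(u, X) = -2*u
a(G) = -2*G/3 (a(G) = ((G + G)*(-3))/9 = ((2*G)*(-3))/9 = (-6*G)/9 = -2*G/3)
l(P) = -⅓ (l(P) = (P - 2*P/3)/(P - 2*P) = (P/3)/((-P)) = (P/3)*(-1/P) = -⅓)
149*14 + l(-2) = 149*14 - ⅓ = 2086 - ⅓ = 6257/3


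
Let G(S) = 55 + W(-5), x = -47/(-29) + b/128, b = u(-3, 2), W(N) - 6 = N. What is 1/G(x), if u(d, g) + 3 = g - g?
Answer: 1/56 ≈ 0.017857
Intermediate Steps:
W(N) = 6 + N
u(d, g) = -3 (u(d, g) = -3 + (g - g) = -3 + 0 = -3)
b = -3
x = 5929/3712 (x = -47/(-29) - 3/128 = -47*(-1/29) - 3*1/128 = 47/29 - 3/128 = 5929/3712 ≈ 1.5973)
G(S) = 56 (G(S) = 55 + (6 - 5) = 55 + 1 = 56)
1/G(x) = 1/56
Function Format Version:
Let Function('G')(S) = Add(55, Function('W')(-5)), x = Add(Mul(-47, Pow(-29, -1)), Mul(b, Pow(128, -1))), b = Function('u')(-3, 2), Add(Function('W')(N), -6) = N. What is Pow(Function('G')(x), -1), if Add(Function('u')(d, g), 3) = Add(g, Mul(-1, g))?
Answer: Rational(1, 56) ≈ 0.017857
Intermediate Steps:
Function('W')(N) = Add(6, N)
Function('u')(d, g) = -3 (Function('u')(d, g) = Add(-3, Add(g, Mul(-1, g))) = Add(-3, 0) = -3)
b = -3
x = Rational(5929, 3712) (x = Add(Mul(-47, Pow(-29, -1)), Mul(-3, Pow(128, -1))) = Add(Mul(-47, Rational(-1, 29)), Mul(-3, Rational(1, 128))) = Add(Rational(47, 29), Rational(-3, 128)) = Rational(5929, 3712) ≈ 1.5973)
Function('G')(S) = 56 (Function('G')(S) = Add(55, Add(6, -5)) = Add(55, 1) = 56)
Pow(Function('G')(x), -1) = Pow(56, -1) = Rational(1, 56)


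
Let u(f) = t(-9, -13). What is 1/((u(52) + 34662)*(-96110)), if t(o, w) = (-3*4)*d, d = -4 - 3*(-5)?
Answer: -1/3318678300 ≈ -3.0132e-10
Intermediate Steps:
d = 11 (d = -4 + 15 = 11)
t(o, w) = -132 (t(o, w) = -3*4*11 = -12*11 = -132)
u(f) = -132
1/((u(52) + 34662)*(-96110)) = 1/((-132 + 34662)*(-96110)) = -1/96110/34530 = (1/34530)*(-1/96110) = -1/3318678300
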